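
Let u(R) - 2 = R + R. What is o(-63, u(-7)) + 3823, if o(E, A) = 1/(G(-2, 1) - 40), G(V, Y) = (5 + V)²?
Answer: 118512/31 ≈ 3823.0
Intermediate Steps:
u(R) = 2 + 2*R (u(R) = 2 + (R + R) = 2 + 2*R)
o(E, A) = -1/31 (o(E, A) = 1/((5 - 2)² - 40) = 1/(3² - 40) = 1/(9 - 40) = 1/(-31) = -1/31)
o(-63, u(-7)) + 3823 = -1/31 + 3823 = 118512/31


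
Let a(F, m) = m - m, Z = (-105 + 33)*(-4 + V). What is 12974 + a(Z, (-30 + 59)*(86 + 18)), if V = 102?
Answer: 12974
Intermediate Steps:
Z = -7056 (Z = (-105 + 33)*(-4 + 102) = -72*98 = -7056)
a(F, m) = 0
12974 + a(Z, (-30 + 59)*(86 + 18)) = 12974 + 0 = 12974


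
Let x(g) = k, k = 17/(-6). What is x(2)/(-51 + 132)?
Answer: -17/486 ≈ -0.034979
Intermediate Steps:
k = -17/6 (k = 17*(-1/6) = -17/6 ≈ -2.8333)
x(g) = -17/6
x(2)/(-51 + 132) = -17/6/(-51 + 132) = -17/6/81 = (1/81)*(-17/6) = -17/486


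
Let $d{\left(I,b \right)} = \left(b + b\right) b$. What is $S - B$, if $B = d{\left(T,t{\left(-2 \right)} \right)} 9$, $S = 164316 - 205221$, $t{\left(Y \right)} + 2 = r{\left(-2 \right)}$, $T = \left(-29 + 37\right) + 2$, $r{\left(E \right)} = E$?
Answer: $-41193$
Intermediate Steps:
$T = 10$ ($T = 8 + 2 = 10$)
$t{\left(Y \right)} = -4$ ($t{\left(Y \right)} = -2 - 2 = -4$)
$d{\left(I,b \right)} = 2 b^{2}$ ($d{\left(I,b \right)} = 2 b b = 2 b^{2}$)
$S = -40905$
$B = 288$ ($B = 2 \left(-4\right)^{2} \cdot 9 = 2 \cdot 16 \cdot 9 = 32 \cdot 9 = 288$)
$S - B = -40905 - 288 = -41193$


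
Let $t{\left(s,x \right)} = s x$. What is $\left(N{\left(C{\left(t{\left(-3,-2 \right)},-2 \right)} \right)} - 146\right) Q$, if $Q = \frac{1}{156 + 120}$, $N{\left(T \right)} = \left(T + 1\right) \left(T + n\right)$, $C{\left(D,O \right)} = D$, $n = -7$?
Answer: $- \frac{51}{92} \approx -0.55435$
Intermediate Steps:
$N{\left(T \right)} = \left(1 + T\right) \left(-7 + T\right)$ ($N{\left(T \right)} = \left(T + 1\right) \left(T - 7\right) = \left(1 + T\right) \left(-7 + T\right)$)
$Q = \frac{1}{276} \approx 0.0036232$
$\left(N{\left(C{\left(t{\left(-3,-2 \right)},-2 \right)} \right)} - 146\right) Q = \left(\left(-7 + \left(\left(-3\right) \left(-2\right)\right)^{2} - 6 \left(\left(-3\right) \left(-2\right)\right)\right) - 146\right) \frac{1}{276} = \left(\left(-7 + 6^{2} - 36\right) - 146\right) \frac{1}{276} = \left(\left(-7 + 36 - 36\right) - 146\right) \frac{1}{276} = \left(-7 - 146\right) \frac{1}{276} = \left(-153\right) \frac{1}{276} = - \frac{51}{92}$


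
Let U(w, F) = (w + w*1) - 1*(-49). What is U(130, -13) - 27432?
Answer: -27123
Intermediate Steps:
U(w, F) = 49 + 2*w (U(w, F) = (w + w) + 49 = 2*w + 49 = 49 + 2*w)
U(130, -13) - 27432 = (49 + 2*130) - 27432 = (49 + 260) - 27432 = 309 - 27432 = -27123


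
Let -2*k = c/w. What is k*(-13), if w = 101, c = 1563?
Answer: 20319/202 ≈ 100.59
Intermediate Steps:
k = -1563/202 (k = -1563/(2*101) = -½*1563/101 = -1563/202 ≈ -7.7376)
k*(-13) = -1563/202*(-13) = 20319/202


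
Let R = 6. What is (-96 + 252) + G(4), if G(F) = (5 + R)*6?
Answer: 222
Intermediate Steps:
G(F) = 66 (G(F) = (5 + 6)*6 = 11*6 = 66)
(-96 + 252) + G(4) = (-96 + 252) + 66 = 156 + 66 = 222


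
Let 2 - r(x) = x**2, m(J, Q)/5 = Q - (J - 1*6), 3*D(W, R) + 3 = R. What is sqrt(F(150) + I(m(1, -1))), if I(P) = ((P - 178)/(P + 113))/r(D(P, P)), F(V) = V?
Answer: 8*sqrt(3045561414)/36043 ≈ 12.249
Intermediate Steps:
D(W, R) = -1 + R/3
m(J, Q) = 30 - 5*J + 5*Q (m(J, Q) = 5*(Q - (J - 1*6)) = 5*(Q - (J - 6)) = 5*(Q - (-6 + J)) = 5*(Q + (6 - J)) = 5*(6 + Q - J) = 30 - 5*J + 5*Q)
r(x) = 2 - x**2
I(P) = (-178 + P)/((2 - (-1 + P/3)**2)*(113 + P)) (I(P) = ((P - 178)/(P + 113))/(2 - (-1 + P/3)**2) = ((-178 + P)/(113 + P))/(2 - (-1 + P/3)**2) = (-178 + P)/((2 - (-1 + P/3)**2)*(113 + P)))
sqrt(F(150) + I(m(1, -1))) = sqrt(150 + 9*(178 - (30 - 5*1 + 5*(-1)))/((-18 + (-3 + (30 - 5*1 + 5*(-1)))**2)*(113 + (30 - 5*1 + 5*(-1))))) = sqrt(150 + 9*(178 - (30 - 5 - 5))/((-18 + (-3 + (30 - 5 - 5))**2)*(113 + (30 - 5 - 5)))) = sqrt(150 + 9*(178 - 1*20)/((-18 + (-3 + 20)**2)*(113 + 20))) = sqrt(150 + 9*(178 - 20)/(-18 + 17**2*133)) = sqrt(150 + 9*(1/133)*158/(-18 + 289)) = sqrt(150 + 9*(1/133)*158/271) = sqrt(150 + 9*(1/271)*(1/133)*158) = sqrt(150 + 1422/36043) = sqrt(5407872/36043) = 8*sqrt(3045561414)/36043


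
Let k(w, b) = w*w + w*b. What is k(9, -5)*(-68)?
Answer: -2448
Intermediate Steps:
k(w, b) = w² + b*w
k(9, -5)*(-68) = (9*(-5 + 9))*(-68) = (9*4)*(-68) = 36*(-68) = -2448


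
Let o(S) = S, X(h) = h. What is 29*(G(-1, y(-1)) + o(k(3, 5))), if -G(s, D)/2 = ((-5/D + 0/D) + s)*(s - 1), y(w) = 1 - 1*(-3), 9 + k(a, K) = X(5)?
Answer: -377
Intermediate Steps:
k(a, K) = -4 (k(a, K) = -9 + 5 = -4)
y(w) = 4 (y(w) = 1 + 3 = 4)
G(s, D) = -2*(-1 + s)*(s - 5/D) (G(s, D) = -2*((-5/D + 0/D) + s)*(s - 1) = -2*((-5/D + 0) + s)*(-1 + s) = -2*(-5/D + s)*(-1 + s) = -2*(s - 5/D)*(-1 + s) = -2*(-1 + s)*(s - 5/D))
29*(G(-1, y(-1)) + o(k(3, 5))) = 29*(2*(-5 + 5*(-1) - 1*4*(-1)*(-1 - 1))/4 - 4) = 29*(2*(¼)*(-5 - 5 - 1*4*(-1)*(-2)) - 4) = 29*(2*(¼)*(-5 - 5 - 8) - 4) = 29*(2*(¼)*(-18) - 4) = 29*(-9 - 4) = 29*(-13) = -377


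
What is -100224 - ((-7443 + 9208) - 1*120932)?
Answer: 18943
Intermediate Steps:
-100224 - ((-7443 + 9208) - 1*120932) = -100224 - (1765 - 120932) = -100224 - 1*(-119167) = -100224 + 119167 = 18943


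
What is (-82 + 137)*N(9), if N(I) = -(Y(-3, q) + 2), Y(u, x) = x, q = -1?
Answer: -55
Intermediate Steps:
N(I) = -1 (N(I) = -(-1 + 2) = -1*1 = -1)
(-82 + 137)*N(9) = (-82 + 137)*(-1) = 55*(-1) = -55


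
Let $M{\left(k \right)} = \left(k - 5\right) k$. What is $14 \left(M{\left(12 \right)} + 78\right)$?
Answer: $2268$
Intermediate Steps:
$M{\left(k \right)} = k \left(-5 + k\right)$ ($M{\left(k \right)} = \left(-5 + k\right) k = k \left(-5 + k\right)$)
$14 \left(M{\left(12 \right)} + 78\right) = 14 \left(12 \left(-5 + 12\right) + 78\right) = 14 \left(12 \cdot 7 + 78\right) = 14 \left(84 + 78\right) = 14 \cdot 162 = 2268$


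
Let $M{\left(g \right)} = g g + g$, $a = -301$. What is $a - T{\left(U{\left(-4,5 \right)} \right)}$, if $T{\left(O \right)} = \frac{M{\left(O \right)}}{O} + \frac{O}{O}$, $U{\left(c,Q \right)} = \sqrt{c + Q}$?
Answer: $-304$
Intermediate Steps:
$M{\left(g \right)} = g + g^{2}$ ($M{\left(g \right)} = g^{2} + g = g + g^{2}$)
$U{\left(c,Q \right)} = \sqrt{Q + c}$
$T{\left(O \right)} = 2 + O$ ($T{\left(O \right)} = \frac{O \left(1 + O\right)}{O} + \frac{O}{O} = \left(1 + O\right) + 1 = 2 + O$)
$a - T{\left(U{\left(-4,5 \right)} \right)} = -301 - \left(2 + \sqrt{5 - 4}\right) = -301 - \left(2 + \sqrt{1}\right) = -301 - \left(2 + 1\right) = -301 - 3 = -304$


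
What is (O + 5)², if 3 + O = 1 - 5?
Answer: 4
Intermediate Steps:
O = -7 (O = -3 + (1 - 5) = -3 - 4 = -7)
(O + 5)² = (-7 + 5)² = (-2)² = 4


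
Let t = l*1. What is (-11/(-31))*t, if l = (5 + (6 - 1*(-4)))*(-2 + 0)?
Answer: -330/31 ≈ -10.645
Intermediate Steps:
l = -30 (l = (5 + (6 + 4))*(-2) = (5 + 10)*(-2) = 15*(-2) = -30)
t = -30 (t = -30*1 = -30)
(-11/(-31))*t = (-11/(-31))*(-30) = -1/31*(-11)*(-30) = (11/31)*(-30) = -330/31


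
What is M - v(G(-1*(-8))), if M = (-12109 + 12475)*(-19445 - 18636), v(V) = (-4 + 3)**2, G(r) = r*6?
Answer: -13937647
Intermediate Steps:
G(r) = 6*r
v(V) = 1 (v(V) = (-1)**2 = 1)
M = -13937646 (M = 366*(-38081) = -13937646)
M - v(G(-1*(-8))) = -13937646 - 1*1 = -13937646 - 1 = -13937647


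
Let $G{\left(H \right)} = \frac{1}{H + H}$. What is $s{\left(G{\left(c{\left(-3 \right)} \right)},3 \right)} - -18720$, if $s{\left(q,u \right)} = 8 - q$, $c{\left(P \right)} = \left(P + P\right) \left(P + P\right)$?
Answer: $\frac{1348415}{72} \approx 18728.0$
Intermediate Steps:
$c{\left(P \right)} = 4 P^{2}$ ($c{\left(P \right)} = 2 P 2 P = 4 P^{2}$)
$G{\left(H \right)} = \frac{1}{2 H}$
$s{\left(G{\left(c{\left(-3 \right)} \right)},3 \right)} - -18720 = \left(8 - \frac{1}{2 \cdot 4 \left(-3\right)^{2}}\right) - -18720 = \left(8 - \frac{1}{2 \cdot 4 \cdot 9}\right) + 18720 = \left(8 - \frac{1}{2 \cdot 36}\right) + 18720 = \left(8 - \frac{1}{2} \cdot \frac{1}{36}\right) + 18720 = \left(8 - \frac{1}{72}\right) + 18720 = \frac{575}{72} + 18720 = \frac{1348415}{72}$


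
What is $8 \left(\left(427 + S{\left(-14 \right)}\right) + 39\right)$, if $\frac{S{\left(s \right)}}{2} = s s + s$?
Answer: $6640$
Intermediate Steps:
$S{\left(s \right)} = 2 s + 2 s^{2}$ ($S{\left(s \right)} = 2 \left(s s + s\right) = 2 \left(s^{2} + s\right) = 2 \left(s + s^{2}\right) = 2 s + 2 s^{2}$)
$8 \left(\left(427 + S{\left(-14 \right)}\right) + 39\right) = 8 \left(\left(427 + 2 \left(-14\right) \left(1 - 14\right)\right) + 39\right) = 8 \left(\left(427 + 2 \left(-14\right) \left(-13\right)\right) + 39\right) = 8 \left(\left(427 + 364\right) + 39\right) = 8 \left(791 + 39\right) = 8 \cdot 830 = 6640$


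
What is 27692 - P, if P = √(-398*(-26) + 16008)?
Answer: 27692 - 2*√6589 ≈ 27530.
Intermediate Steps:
P = 2*√6589 (P = √(10348 + 16008) = √26356 = 2*√6589 ≈ 162.35)
27692 - P = 27692 - 2*√6589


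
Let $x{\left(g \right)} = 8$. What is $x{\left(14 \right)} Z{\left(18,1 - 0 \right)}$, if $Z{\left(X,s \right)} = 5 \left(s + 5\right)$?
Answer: $240$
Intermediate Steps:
$Z{\left(X,s \right)} = 25 + 5 s$ ($Z{\left(X,s \right)} = 5 \left(5 + s\right) = 25 + 5 s$)
$x{\left(14 \right)} Z{\left(18,1 - 0 \right)} = 8 \left(25 + 5 \left(1 - 0\right)\right) = 8 \left(25 + 5 \left(1 + 0\right)\right) = 8 \left(25 + 5 \cdot 1\right) = 8 \left(25 + 5\right) = 8 \cdot 30 = 240$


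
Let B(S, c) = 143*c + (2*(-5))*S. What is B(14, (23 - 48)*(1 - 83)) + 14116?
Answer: 307126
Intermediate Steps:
B(S, c) = -10*S + 143*c (B(S, c) = 143*c - 10*S = -10*S + 143*c)
B(14, (23 - 48)*(1 - 83)) + 14116 = (-10*14 + 143*((23 - 48)*(1 - 83))) + 14116 = (-140 + 143*(-25*(-82))) + 14116 = (-140 + 143*2050) + 14116 = (-140 + 293150) + 14116 = 293010 + 14116 = 307126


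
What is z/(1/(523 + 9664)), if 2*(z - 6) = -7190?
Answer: -36561143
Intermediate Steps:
z = -3589 (z = 6 + (1/2)*(-7190) = 6 - 3595 = -3589)
z/(1/(523 + 9664)) = -3589/(1/(523 + 9664)) = -3589/(1/10187) = -3589/1/10187 = -3589*10187 = -36561143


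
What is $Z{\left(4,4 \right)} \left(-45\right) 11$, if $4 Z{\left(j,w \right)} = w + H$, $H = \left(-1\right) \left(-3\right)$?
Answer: $- \frac{3465}{4} \approx -866.25$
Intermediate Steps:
$H = 3$
$Z{\left(j,w \right)} = \frac{3}{4} + \frac{w}{4}$ ($Z{\left(j,w \right)} = \frac{w + 3}{4} = \frac{3 + w}{4} = \frac{3}{4} + \frac{w}{4}$)
$Z{\left(4,4 \right)} \left(-45\right) 11 = \left(\frac{3}{4} + \frac{1}{4} \cdot 4\right) \left(-45\right) 11 = \left(\frac{3}{4} + 1\right) \left(-45\right) 11 = \frac{7}{4} \left(-45\right) 11 = \left(- \frac{315}{4}\right) 11 = - \frac{3465}{4}$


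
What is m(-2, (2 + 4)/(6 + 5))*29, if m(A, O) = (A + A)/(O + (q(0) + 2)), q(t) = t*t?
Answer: -319/7 ≈ -45.571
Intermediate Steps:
q(t) = t**2
m(A, O) = 2*A/(2 + O) (m(A, O) = (A + A)/(O + (0**2 + 2)) = (2*A)/(O + (0 + 2)) = (2*A)/(O + 2) = (2*A)/(2 + O) = 2*A/(2 + O))
m(-2, (2 + 4)/(6 + 5))*29 = (2*(-2)/(2 + (2 + 4)/(6 + 5)))*29 = (2*(-2)/(2 + 6/11))*29 = (2*(-2)/(28/11))*29 = (2*(-2)*(11/28))*29 = -11/7*29 = -319/7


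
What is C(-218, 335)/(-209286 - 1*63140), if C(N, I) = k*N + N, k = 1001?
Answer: 109218/136213 ≈ 0.80182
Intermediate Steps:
C(N, I) = 1002*N (C(N, I) = 1001*N + N = 1002*N)
C(-218, 335)/(-209286 - 1*63140) = (1002*(-218))/(-209286 - 1*63140) = -218436/(-209286 - 63140) = -218436/(-272426) = -218436*(-1/272426) = 109218/136213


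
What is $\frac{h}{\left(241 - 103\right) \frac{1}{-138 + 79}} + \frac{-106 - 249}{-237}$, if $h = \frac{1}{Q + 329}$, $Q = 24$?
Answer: $\frac{1919943}{1282802} \approx 1.4967$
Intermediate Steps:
$h = \frac{1}{353}$ ($h = \frac{1}{24 + 329} = \frac{1}{353} \approx 0.0028329$)
$\frac{h}{\left(241 - 103\right) \frac{1}{-138 + 79}} + \frac{-106 - 249}{-237} = \frac{1}{353 \frac{241 - 103}{-138 + 79}} + \frac{-106 - 249}{-237} = \frac{1}{353 \frac{138}{-59}} - - \frac{355}{237} = \frac{1}{353 \cdot 138 \left(- \frac{1}{59}\right)} + \frac{355}{237} = \frac{1}{353 \left(- \frac{138}{59}\right)} + \frac{355}{237} = \frac{1}{353} \left(- \frac{59}{138}\right) + \frac{355}{237} = - \frac{59}{48714} + \frac{355}{237} = \frac{1919943}{1282802}$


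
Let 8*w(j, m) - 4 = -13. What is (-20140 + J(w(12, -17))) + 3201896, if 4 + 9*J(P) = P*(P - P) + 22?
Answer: 3181758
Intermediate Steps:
w(j, m) = -9/8 (w(j, m) = ½ + (⅛)*(-13) = ½ - 13/8 = -9/8)
J(P) = 2 (J(P) = -4/9 + (P*(P - P) + 22)/9 = -4/9 + (P*0 + 22)/9 = -4/9 + (0 + 22)/9 = -4/9 + (⅑)*22 = -4/9 + 22/9 = 2)
(-20140 + J(w(12, -17))) + 3201896 = (-20140 + 2) + 3201896 = -20138 + 3201896 = 3181758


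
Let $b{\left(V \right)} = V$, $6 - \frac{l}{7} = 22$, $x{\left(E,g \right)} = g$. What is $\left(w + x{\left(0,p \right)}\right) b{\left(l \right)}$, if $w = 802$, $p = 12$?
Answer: $-91168$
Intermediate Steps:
$l = -112$ ($l = 42 - 154 = -112$)
$\left(w + x{\left(0,p \right)}\right) b{\left(l \right)} = \left(802 + 12\right) \left(-112\right) = 814 \left(-112\right) = -91168$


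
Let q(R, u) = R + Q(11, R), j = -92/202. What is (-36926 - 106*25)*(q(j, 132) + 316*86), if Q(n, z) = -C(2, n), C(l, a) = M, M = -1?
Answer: -108629431656/101 ≈ -1.0755e+9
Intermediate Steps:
C(l, a) = -1
Q(n, z) = 1 (Q(n, z) = -1*(-1) = 1)
j = -46/101 (j = -92*1/202 = -46/101 ≈ -0.45545)
q(R, u) = 1 + R (q(R, u) = R + 1 = 1 + R)
(-36926 - 106*25)*(q(j, 132) + 316*86) = (-36926 - 106*25)*((1 - 46/101) + 316*86) = (-36926 - 2650)*(55/101 + 27176) = -39576*2744831/101 = -108629431656/101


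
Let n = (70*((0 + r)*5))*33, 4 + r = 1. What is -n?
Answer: 34650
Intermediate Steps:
r = -3 (r = -4 + 1 = -3)
n = -34650 (n = (70*((0 - 3)*5))*33 = (70*(-3*5))*33 = (70*(-15))*33 = -1050*33 = -34650)
-n = -1*(-34650) = 34650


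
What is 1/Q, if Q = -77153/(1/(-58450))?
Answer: 1/4509592850 ≈ 2.2175e-10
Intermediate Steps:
Q = 4509592850 (Q = -77153/(-1/58450) = -77153*(-58450) = 4509592850)
1/Q = 1/4509592850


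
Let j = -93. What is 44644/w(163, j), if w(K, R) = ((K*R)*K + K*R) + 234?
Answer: -22322/1242921 ≈ -0.017959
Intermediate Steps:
w(K, R) = 234 + K*R + R*K² (w(K, R) = (R*K² + K*R) + 234 = (K*R + R*K²) + 234 = 234 + K*R + R*K²)
44644/w(163, j) = 44644/(234 + 163*(-93) - 93*163²) = 44644/(234 - 15159 - 93*26569) = 44644/(234 - 15159 - 2470917) = 44644/(-2485842) = 44644*(-1/2485842) = -22322/1242921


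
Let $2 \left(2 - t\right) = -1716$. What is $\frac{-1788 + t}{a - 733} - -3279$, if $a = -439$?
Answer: $\frac{960979}{293} \approx 3279.8$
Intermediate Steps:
$t = 860$ ($t = 2 - -858 = 2 + 858 = 860$)
$\frac{-1788 + t}{a - 733} - -3279 = \frac{-1788 + 860}{-439 - 733} - -3279 = - \frac{928}{-1172} + 3279 = \left(-928\right) \left(- \frac{1}{1172}\right) + 3279 = \frac{232}{293} + 3279 = \frac{960979}{293}$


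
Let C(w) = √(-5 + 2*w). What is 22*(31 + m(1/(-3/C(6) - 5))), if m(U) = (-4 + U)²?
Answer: 7385950/6889 - 23067*√7/6889 ≈ 1063.3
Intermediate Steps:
22*(31 + m(1/(-3/C(6) - 5))) = 22*(31 + (-4 + 1/(-3/√(-5 + 2*6) - 5))²) = 22*(31 + (-4 + 1/(-3/√(-5 + 12) - 5))²) = 22*(31 + (-4 + 1/(-3*√7/7 - 5))²) = 22*(31 + (-4 + 1/(-5 - 3*√7/7))²) = 682 + 22*(-4 + 1/(-5 - 3*√7/7))²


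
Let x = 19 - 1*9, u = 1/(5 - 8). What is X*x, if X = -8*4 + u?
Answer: -970/3 ≈ -323.33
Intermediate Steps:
u = -⅓ (u = 1/(-3) = -⅓ ≈ -0.33333)
x = 10 (x = 19 - 9 = 10)
X = -97/3 (X = -8*4 - ⅓ = -32 - ⅓ = -97/3 ≈ -32.333)
X*x = -97/3*10 = -970/3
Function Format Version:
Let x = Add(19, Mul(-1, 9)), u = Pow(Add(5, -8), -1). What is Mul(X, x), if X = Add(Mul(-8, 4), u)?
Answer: Rational(-970, 3) ≈ -323.33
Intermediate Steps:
u = Rational(-1, 3) (u = Pow(-3, -1) = Rational(-1, 3) ≈ -0.33333)
x = 10 (x = Add(19, -9) = 10)
X = Rational(-97, 3) (X = Add(Mul(-8, 4), Rational(-1, 3)) = Add(-32, Rational(-1, 3)) = Rational(-97, 3) ≈ -32.333)
Mul(X, x) = Mul(Rational(-97, 3), 10) = Rational(-970, 3)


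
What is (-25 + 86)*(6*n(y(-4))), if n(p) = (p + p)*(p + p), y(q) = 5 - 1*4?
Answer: 1464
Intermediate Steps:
y(q) = 1 (y(q) = 5 - 4 = 1)
n(p) = 4*p² (n(p) = (2*p)*(2*p) = 4*p²)
(-25 + 86)*(6*n(y(-4))) = (-25 + 86)*(6*(4*1²)) = 61*(6*(4*1)) = 61*(6*4) = 61*24 = 1464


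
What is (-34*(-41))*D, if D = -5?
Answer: -6970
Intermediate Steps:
(-34*(-41))*D = -34*(-41)*(-5) = 1394*(-5) = -6970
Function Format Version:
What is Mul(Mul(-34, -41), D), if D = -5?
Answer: -6970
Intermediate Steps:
Mul(Mul(-34, -41), D) = Mul(Mul(-34, -41), -5) = Mul(1394, -5) = -6970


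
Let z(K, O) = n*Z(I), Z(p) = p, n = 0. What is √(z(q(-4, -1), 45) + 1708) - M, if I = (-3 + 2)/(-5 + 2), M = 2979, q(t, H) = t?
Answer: -2979 + 2*√427 ≈ -2937.7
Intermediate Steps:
I = ⅓ (I = -1/(-3) = -1*(-⅓) = ⅓ ≈ 0.33333)
z(K, O) = 0 (z(K, O) = 0*(⅓) = 0)
√(z(q(-4, -1), 45) + 1708) - M = √(0 + 1708) - 1*2979 = √1708 - 2979 = 2*√427 - 2979 = -2979 + 2*√427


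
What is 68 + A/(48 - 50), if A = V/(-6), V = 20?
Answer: 209/3 ≈ 69.667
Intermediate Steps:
A = -10/3 (A = 20/(-6) = 20*(-⅙) = -10/3 ≈ -3.3333)
68 + A/(48 - 50) = 68 - 10/(3*(48 - 50)) = 68 - 10/3/(-2) = 68 - 10/3*(-½) = 68 + 5/3 = 209/3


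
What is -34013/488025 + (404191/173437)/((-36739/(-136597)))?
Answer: 26727756458339416/3109647445732575 ≈ 8.5951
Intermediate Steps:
-34013/488025 + (404191/173437)/((-36739/(-136597))) = -34013*1/488025 + (404191*(1/173437))/((-36739*(-1/136597))) = -34013/488025 + 404191/(173437*(36739/136597)) = -34013/488025 + (404191/173437)*(136597/36739) = -34013/488025 + 55211278027/6371901943 = 26727756458339416/3109647445732575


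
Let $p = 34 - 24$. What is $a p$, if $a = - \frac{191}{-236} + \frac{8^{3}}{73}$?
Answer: $\frac{673875}{8614} \approx 78.23$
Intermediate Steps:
$p = 10$
$a = \frac{134775}{17228}$ ($a = \left(-191\right) \left(- \frac{1}{236}\right) + 512 \cdot \frac{1}{73} = \frac{191}{236} + \frac{512}{73} = \frac{134775}{17228} \approx 7.823$)
$a p = \frac{134775}{17228} \cdot 10 = \frac{673875}{8614}$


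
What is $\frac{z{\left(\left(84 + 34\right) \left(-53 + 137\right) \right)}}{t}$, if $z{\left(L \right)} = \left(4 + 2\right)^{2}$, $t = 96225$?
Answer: $\frac{12}{32075} \approx 0.00037412$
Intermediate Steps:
$z{\left(L \right)} = 36$ ($z{\left(L \right)} = 6^{2} = 36$)
$\frac{z{\left(\left(84 + 34\right) \left(-53 + 137\right) \right)}}{t} = \frac{36}{96225} = 36 \cdot \frac{1}{96225} = \frac{12}{32075}$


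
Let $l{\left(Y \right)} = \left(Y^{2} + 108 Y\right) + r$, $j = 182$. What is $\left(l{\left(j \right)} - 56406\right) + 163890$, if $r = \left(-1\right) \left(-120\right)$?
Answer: $160384$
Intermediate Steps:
$r = 120$
$l{\left(Y \right)} = 120 + Y^{2} + 108 Y$ ($l{\left(Y \right)} = \left(Y^{2} + 108 Y\right) + 120 = 120 + Y^{2} + 108 Y$)
$\left(l{\left(j \right)} - 56406\right) + 163890 = \left(\left(120 + 182^{2} + 108 \cdot 182\right) - 56406\right) + 163890 = \left(\left(120 + 33124 + 19656\right) - 56406\right) + 163890 = \left(52900 - 56406\right) + 163890 = -3506 + 163890 = 160384$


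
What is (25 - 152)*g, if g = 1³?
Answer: -127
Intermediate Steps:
g = 1
(25 - 152)*g = (25 - 152)*1 = -127*1 = -127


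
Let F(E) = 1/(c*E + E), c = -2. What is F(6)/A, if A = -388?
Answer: 1/2328 ≈ 0.00042955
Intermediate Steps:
F(E) = -1/E (F(E) = 1/(-2*E + E) = 1/(-E) = -1/E)
F(6)/A = (-1/6)/(-388) = -(-1)/(388*6) = -1/388*(-⅙) = 1/2328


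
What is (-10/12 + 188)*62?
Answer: 34813/3 ≈ 11604.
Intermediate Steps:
(-10/12 + 188)*62 = (-10*1/12 + 188)*62 = (-5/6 + 188)*62 = (1123/6)*62 = 34813/3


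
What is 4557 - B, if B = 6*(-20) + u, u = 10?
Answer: 4667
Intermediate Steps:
B = -110 (B = 6*(-20) + 10 = -120 + 10 = -110)
4557 - B = 4557 - 1*(-110) = 4557 + 110 = 4667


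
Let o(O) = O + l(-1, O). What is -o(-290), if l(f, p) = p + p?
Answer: 870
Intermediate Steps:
l(f, p) = 2*p
o(O) = 3*O (o(O) = O + 2*O = 3*O)
-o(-290) = -3*(-290) = -1*(-870) = 870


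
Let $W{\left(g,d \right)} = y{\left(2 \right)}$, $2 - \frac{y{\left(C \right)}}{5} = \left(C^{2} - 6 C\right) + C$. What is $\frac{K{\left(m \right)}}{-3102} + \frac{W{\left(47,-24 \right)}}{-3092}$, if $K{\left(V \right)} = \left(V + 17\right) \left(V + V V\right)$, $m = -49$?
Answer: $\frac{9691342}{399641} \approx 24.25$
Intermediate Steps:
$y{\left(C \right)} = 10 - 5 C^{2} + 25 C$ ($y{\left(C \right)} = 10 - 5 \left(\left(C^{2} - 6 C\right) + C\right) = 10 - 5 \left(C^{2} - 5 C\right) = 10 - \left(- 25 C + 5 C^{2}\right) = 10 - 5 C^{2} + 25 C$)
$K{\left(V \right)} = \left(17 + V\right) \left(V + V^{2}\right)$
$W{\left(g,d \right)} = 40$ ($W{\left(g,d \right)} = 10 - 5 \cdot 2^{2} + 25 \cdot 2 = 10 - 20 + 50 = 40$)
$\frac{K{\left(m \right)}}{-3102} + \frac{W{\left(47,-24 \right)}}{-3092} = \frac{\left(-49\right) \left(17 + \left(-49\right)^{2} + 18 \left(-49\right)\right)}{-3102} + \frac{40}{-3092} = - 49 \left(17 + 2401 - 882\right) \left(- \frac{1}{3102}\right) + 40 \left(- \frac{1}{3092}\right) = \left(-49\right) 1536 \left(- \frac{1}{3102}\right) - \frac{10}{773} = \left(-75264\right) \left(- \frac{1}{3102}\right) - \frac{10}{773} = \frac{12544}{517} - \frac{10}{773} = \frac{9691342}{399641}$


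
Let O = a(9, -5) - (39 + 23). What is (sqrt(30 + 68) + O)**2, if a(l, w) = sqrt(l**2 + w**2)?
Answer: (-62 + sqrt(106) + 7*sqrt(2))**2 ≈ 1747.6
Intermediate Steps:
O = -62 + sqrt(106) (O = sqrt(9**2 + (-5)**2) - (39 + 23) = sqrt(81 + 25) - 1*62 = sqrt(106) - 62 = -62 + sqrt(106) ≈ -51.704)
(sqrt(30 + 68) + O)**2 = (sqrt(30 + 68) + (-62 + sqrt(106)))**2 = (sqrt(98) + (-62 + sqrt(106)))**2 = (7*sqrt(2) + (-62 + sqrt(106)))**2 = (-62 + sqrt(106) + 7*sqrt(2))**2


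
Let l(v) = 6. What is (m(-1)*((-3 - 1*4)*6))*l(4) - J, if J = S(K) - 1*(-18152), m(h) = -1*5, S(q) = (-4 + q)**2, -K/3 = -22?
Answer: -20736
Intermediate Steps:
K = 66 (K = -3*(-22) = 66)
m(h) = -5
J = 21996 (J = (-4 + 66)**2 - 1*(-18152) = 62**2 + 18152 = 3844 + 18152 = 21996)
(m(-1)*((-3 - 1*4)*6))*l(4) - J = -5*(-3 - 1*4)*6*6 - 1*21996 = -5*(-3 - 4)*6*6 - 21996 = -(-35)*6*6 - 21996 = -5*(-42)*6 - 21996 = 210*6 - 21996 = 1260 - 21996 = -20736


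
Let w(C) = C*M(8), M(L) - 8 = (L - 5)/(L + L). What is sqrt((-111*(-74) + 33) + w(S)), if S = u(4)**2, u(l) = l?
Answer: sqrt(8378) ≈ 91.531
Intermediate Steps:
M(L) = 8 + (-5 + L)/(2*L) (M(L) = 8 + (L - 5)/(L + L) = 8 + (-5 + L)/((2*L)) = 8 + (-5 + L)*(1/(2*L)) = 8 + (-5 + L)/(2*L))
S = 16 (S = 4**2 = 16)
w(C) = 131*C/16 (w(C) = C*((1/2)*(-5 + 17*8)/8) = C*((1/2)*(1/8)*(-5 + 136)) = C*((1/2)*(1/8)*131) = C*(131/16) = 131*C/16)
sqrt((-111*(-74) + 33) + w(S)) = sqrt((-111*(-74) + 33) + (131/16)*16) = sqrt((8214 + 33) + 131) = sqrt(8247 + 131) = sqrt(8378)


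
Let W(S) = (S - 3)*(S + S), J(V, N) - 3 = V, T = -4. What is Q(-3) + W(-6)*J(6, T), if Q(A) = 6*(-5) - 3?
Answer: 939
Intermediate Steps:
J(V, N) = 3 + V
W(S) = 2*S*(-3 + S) (W(S) = (-3 + S)*(2*S) = 2*S*(-3 + S))
Q(A) = -33 (Q(A) = -30 - 3 = -33)
Q(-3) + W(-6)*J(6, T) = -33 + (2*(-6)*(-3 - 6))*(3 + 6) = -33 + (2*(-6)*(-9))*9 = -33 + 108*9 = -33 + 972 = 939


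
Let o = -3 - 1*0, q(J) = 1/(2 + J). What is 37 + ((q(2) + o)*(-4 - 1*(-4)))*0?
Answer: 37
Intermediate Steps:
o = -3 (o = -3 + 0 = -3)
37 + ((q(2) + o)*(-4 - 1*(-4)))*0 = 37 + ((1/(2 + 2) - 3)*(-4 - 1*(-4)))*0 = 37 + ((1/4 - 3)*(-4 + 4))*0 = 37 + ((¼ - 3)*0)*0 = 37 - 11/4*0*0 = 37 + 0*0 = 37 + 0 = 37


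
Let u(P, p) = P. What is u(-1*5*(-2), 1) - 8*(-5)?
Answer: 50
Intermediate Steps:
u(-1*5*(-2), 1) - 8*(-5) = -1*5*(-2) - 8*(-5) = -5*(-2) + 40 = 10 + 40 = 50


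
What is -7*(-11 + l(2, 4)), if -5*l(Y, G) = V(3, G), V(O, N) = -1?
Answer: 378/5 ≈ 75.600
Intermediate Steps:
l(Y, G) = ⅕ (l(Y, G) = -⅕*(-1) = ⅕)
-7*(-11 + l(2, 4)) = -7*(-11 + ⅕) = -7*(-54/5) = 378/5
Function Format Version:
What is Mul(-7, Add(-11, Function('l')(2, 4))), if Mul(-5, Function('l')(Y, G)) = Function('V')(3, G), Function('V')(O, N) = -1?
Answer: Rational(378, 5) ≈ 75.600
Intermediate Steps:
Function('l')(Y, G) = Rational(1, 5) (Function('l')(Y, G) = Mul(Rational(-1, 5), -1) = Rational(1, 5))
Mul(-7, Add(-11, Function('l')(2, 4))) = Mul(-7, Add(-11, Rational(1, 5))) = Mul(-7, Rational(-54, 5)) = Rational(378, 5)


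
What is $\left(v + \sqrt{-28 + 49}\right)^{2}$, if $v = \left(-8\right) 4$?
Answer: $\left(32 - \sqrt{21}\right)^{2} \approx 751.71$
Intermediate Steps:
$v = -32$
$\left(v + \sqrt{-28 + 49}\right)^{2} = \left(-32 + \sqrt{-28 + 49}\right)^{2} = \left(-32 + \sqrt{21}\right)^{2}$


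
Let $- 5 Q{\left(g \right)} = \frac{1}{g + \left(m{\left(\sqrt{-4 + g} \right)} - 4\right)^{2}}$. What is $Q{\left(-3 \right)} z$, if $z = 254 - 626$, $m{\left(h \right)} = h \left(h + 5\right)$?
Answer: $\frac{372 i}{5 \left(- 57 i + 110 \sqrt{7}\right)} \approx -0.048219 + 0.2462 i$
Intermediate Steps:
$m{\left(h \right)} = h \left(5 + h\right)$
$z = -372$ ($z = 254 - 626 = -372$)
$Q{\left(g \right)} = - \frac{1}{5 \left(g + \left(-4 + \sqrt{-4 + g} \left(5 + \sqrt{-4 + g}\right)\right)^{2}\right)}$ ($Q{\left(g \right)} = - \frac{1}{5 \left(g + \left(\sqrt{-4 + g} \left(5 + \sqrt{-4 + g}\right) - 4\right)^{2}\right)} = - \frac{1}{5 \left(g + \left(-4 + \sqrt{-4 + g} \left(5 + \sqrt{-4 + g}\right)\right)^{2}\right)}$)
$Q{\left(-3 \right)} z = - \frac{1}{5 \left(-3\right) + 5 \left(-8 - 3 + 5 \sqrt{-4 - 3}\right)^{2}} \left(-372\right) = - \frac{1}{-15 + 5 \left(-8 - 3 + 5 \sqrt{-7}\right)^{2}} \left(-372\right) = - \frac{1}{-15 + 5 \left(-8 - 3 + 5 i \sqrt{7}\right)^{2}} \left(-372\right) = - \frac{1}{-15 + 5 \left(-11 + 5 i \sqrt{7}\right)^{2}} \left(-372\right) = \frac{372}{-15 + 5 \left(-11 + 5 i \sqrt{7}\right)^{2}}$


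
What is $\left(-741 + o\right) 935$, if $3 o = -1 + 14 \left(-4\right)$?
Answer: $-710600$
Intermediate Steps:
$o = -19$ ($o = \frac{-1 + 14 \left(-4\right)}{3} = \frac{-1 - 56}{3} = \frac{1}{3} \left(-57\right) = -19$)
$\left(-741 + o\right) 935 = \left(-741 - 19\right) 935 = \left(-760\right) 935 = -710600$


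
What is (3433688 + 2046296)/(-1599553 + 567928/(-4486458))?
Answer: -12292859028336/3588163960601 ≈ -3.4259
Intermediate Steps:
(3433688 + 2046296)/(-1599553 + 567928/(-4486458)) = 5479984/(-1599553 + 567928*(-1/4486458)) = 5479984/(-1599553 - 283964/2243229) = 5479984/(-3588163960601/2243229) = 5479984*(-2243229/3588163960601) = -12292859028336/3588163960601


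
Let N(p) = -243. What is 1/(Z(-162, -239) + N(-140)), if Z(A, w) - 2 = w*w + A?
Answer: 1/56718 ≈ 1.7631e-5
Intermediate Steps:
Z(A, w) = 2 + A + w**2 (Z(A, w) = 2 + (w*w + A) = 2 + (w**2 + A) = 2 + (A + w**2) = 2 + A + w**2)
1/(Z(-162, -239) + N(-140)) = 1/((2 - 162 + (-239)**2) - 243) = 1/((2 - 162 + 57121) - 243) = 1/(56961 - 243) = 1/56718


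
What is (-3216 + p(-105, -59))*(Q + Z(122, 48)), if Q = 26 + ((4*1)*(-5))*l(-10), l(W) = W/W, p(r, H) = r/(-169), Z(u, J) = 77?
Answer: -45102117/169 ≈ -2.6688e+5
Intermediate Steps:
p(r, H) = -r/169 (p(r, H) = r*(-1/169) = -r/169)
l(W) = 1
Q = 6 (Q = 26 + ((4*1)*(-5))*1 = 26 + (4*(-5))*1 = 26 - 20*1 = 26 - 20 = 6)
(-3216 + p(-105, -59))*(Q + Z(122, 48)) = (-3216 - 1/169*(-105))*(6 + 77) = (-3216 + 105/169)*83 = -543399/169*83 = -45102117/169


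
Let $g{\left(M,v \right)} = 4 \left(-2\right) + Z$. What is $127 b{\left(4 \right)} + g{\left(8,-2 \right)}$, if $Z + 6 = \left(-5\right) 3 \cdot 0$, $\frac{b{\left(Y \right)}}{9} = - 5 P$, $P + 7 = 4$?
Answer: $17131$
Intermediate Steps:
$P = -3$ ($P = -7 + 4 = -3$)
$b{\left(Y \right)} = 135$ ($b{\left(Y \right)} = 9 \left(\left(-5\right) \left(-3\right)\right) = 9 \cdot 15 = 135$)
$Z = -6$ ($Z = -6 + \left(-5\right) 3 \cdot 0 = -6 - 0 = -6 + 0 = -6$)
$g{\left(M,v \right)} = -14$ ($g{\left(M,v \right)} = 4 \left(-2\right) - 6 = -8 - 6 = -14$)
$127 b{\left(4 \right)} + g{\left(8,-2 \right)} = 127 \cdot 135 - 14 = 17145 - 14 = 17131$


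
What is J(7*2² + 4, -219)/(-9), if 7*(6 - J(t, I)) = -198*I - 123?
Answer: 2057/3 ≈ 685.67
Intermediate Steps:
J(t, I) = 165/7 + 198*I/7 (J(t, I) = 6 - (-198*I - 123)/7 = 6 - (-123 - 198*I)/7 = 6 + (123/7 + 198*I/7) = 165/7 + 198*I/7)
J(7*2² + 4, -219)/(-9) = (165/7 + (198/7)*(-219))/(-9) = (165/7 - 43362/7)*(-⅑) = -6171*(-⅑) = 2057/3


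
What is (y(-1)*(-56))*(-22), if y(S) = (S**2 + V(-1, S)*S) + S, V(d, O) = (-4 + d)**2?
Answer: -30800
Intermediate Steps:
y(S) = S**2 + 26*S (y(S) = (S**2 + (-4 - 1)**2*S) + S = (S**2 + (-5)**2*S) + S = (S**2 + 25*S) + S = S**2 + 26*S)
(y(-1)*(-56))*(-22) = (-(26 - 1)*(-56))*(-22) = (-1*25*(-56))*(-22) = -25*(-56)*(-22) = 1400*(-22) = -30800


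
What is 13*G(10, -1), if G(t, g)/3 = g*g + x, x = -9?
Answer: -312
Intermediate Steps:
G(t, g) = -27 + 3*g**2 (G(t, g) = 3*(g*g - 9) = 3*(g**2 - 9) = 3*(-9 + g**2) = -27 + 3*g**2)
13*G(10, -1) = 13*(-27 + 3*(-1)**2) = 13*(-27 + 3*1) = 13*(-27 + 3) = 13*(-24) = -312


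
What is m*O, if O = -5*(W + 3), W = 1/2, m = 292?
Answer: -5110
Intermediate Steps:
W = 1/2 ≈ 0.50000
O = -35/2 (O = -5*(1/2 + 3) = -5*7/2 = -35/2 ≈ -17.500)
m*O = 292*(-35/2) = -5110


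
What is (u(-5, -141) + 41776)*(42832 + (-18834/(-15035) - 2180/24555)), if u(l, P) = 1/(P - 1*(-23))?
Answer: 2598430138568131813/1452125405 ≈ 1.7894e+9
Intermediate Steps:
u(l, P) = 1/(23 + P) (u(l, P) = 1/(P + 23) = 1/(23 + P))
(u(-5, -141) + 41776)*(42832 + (-18834/(-15035) - 2180/24555)) = (1/(23 - 141) + 41776)*(42832 + (-18834/(-15035) - 2180/24555)) = (1/(-118) + 41776)*(42832 + (-18834*(-1/15035) - 2180*1/24555)) = (-1/118 + 41776)*(42832 + (18834/15035 - 436/4911)) = 4929567*(42832 + 85938514/73836885)/118 = (4929567/118)*(3162667396834/73836885) = 2598430138568131813/1452125405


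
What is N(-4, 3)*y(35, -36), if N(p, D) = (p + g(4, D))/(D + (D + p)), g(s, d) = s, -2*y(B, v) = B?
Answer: 0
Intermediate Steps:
y(B, v) = -B/2
N(p, D) = (4 + p)/(p + 2*D) (N(p, D) = (p + 4)/(D + (D + p)) = (4 + p)/(p + 2*D))
N(-4, 3)*y(35, -36) = ((4 - 4)/(-4 + 2*3))*(-½*35) = (0/(-4 + 6))*(-35/2) = (0/2)*(-35/2) = ((½)*0)*(-35/2) = 0*(-35/2) = 0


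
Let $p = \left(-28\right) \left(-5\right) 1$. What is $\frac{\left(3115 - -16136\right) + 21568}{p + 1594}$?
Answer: $\frac{40819}{1734} \approx 23.54$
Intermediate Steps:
$p = 140$ ($p = 140 \cdot 1 = 140$)
$\frac{\left(3115 - -16136\right) + 21568}{p + 1594} = \frac{\left(3115 - -16136\right) + 21568}{140 + 1594} = \frac{\left(3115 + 16136\right) + 21568}{1734} = \left(19251 + 21568\right) \frac{1}{1734} = 40819 \cdot \frac{1}{1734} = \frac{40819}{1734}$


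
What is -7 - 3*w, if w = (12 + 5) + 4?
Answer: -70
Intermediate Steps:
w = 21 (w = 17 + 4 = 21)
-7 - 3*w = -7 - 3*21 = -7 - 63 = -70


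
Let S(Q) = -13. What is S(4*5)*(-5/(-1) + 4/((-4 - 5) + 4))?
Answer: -273/5 ≈ -54.600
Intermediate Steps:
S(4*5)*(-5/(-1) + 4/((-4 - 5) + 4)) = -13*(-5/(-1) + 4/((-4 - 5) + 4)) = -13*(-5*(-1) + 4/(-9 + 4)) = -13*(5 + 4/(-5)) = -13*(5 + 4*(-⅕)) = -13*(5 - ⅘) = -13*21/5 = -273/5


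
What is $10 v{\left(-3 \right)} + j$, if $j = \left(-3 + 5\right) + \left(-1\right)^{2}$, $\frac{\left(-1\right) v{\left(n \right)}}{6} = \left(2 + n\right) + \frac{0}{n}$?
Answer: $63$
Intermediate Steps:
$v{\left(n \right)} = -12 - 6 n$ ($v{\left(n \right)} = - 6 \left(\left(2 + n\right) + \frac{0}{n}\right) = - 6 \left(\left(2 + n\right) + 0\right) = - 6 \left(2 + n\right) = -12 - 6 n$)
$j = 3$ ($j = 2 + 1 = 3$)
$10 v{\left(-3 \right)} + j = 10 \left(-12 - -18\right) + 3 = 10 \left(-12 + 18\right) + 3 = 10 \cdot 6 + 3 = 60 + 3 = 63$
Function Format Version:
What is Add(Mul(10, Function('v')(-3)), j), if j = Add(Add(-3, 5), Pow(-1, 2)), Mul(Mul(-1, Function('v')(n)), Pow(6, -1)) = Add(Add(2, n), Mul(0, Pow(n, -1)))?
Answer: 63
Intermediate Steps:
Function('v')(n) = Add(-12, Mul(-6, n)) (Function('v')(n) = Mul(-6, Add(Add(2, n), Mul(0, Pow(n, -1)))) = Mul(-6, Add(Add(2, n), 0)) = Mul(-6, Add(2, n)) = Add(-12, Mul(-6, n)))
j = 3 (j = Add(2, 1) = 3)
Add(Mul(10, Function('v')(-3)), j) = Add(Mul(10, Add(-12, Mul(-6, -3))), 3) = Add(Mul(10, Add(-12, 18)), 3) = Add(Mul(10, 6), 3) = Add(60, 3) = 63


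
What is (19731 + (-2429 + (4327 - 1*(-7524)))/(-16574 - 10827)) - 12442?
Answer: 199716467/27401 ≈ 7288.7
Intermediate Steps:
(19731 + (-2429 + (4327 - 1*(-7524)))/(-16574 - 10827)) - 12442 = (19731 + (-2429 + (4327 + 7524))/(-27401)) - 12442 = (19731 + (-2429 + 11851)*(-1/27401)) - 12442 = (19731 + 9422*(-1/27401)) - 12442 = (19731 - 9422/27401) - 12442 = 540639709/27401 - 12442 = 199716467/27401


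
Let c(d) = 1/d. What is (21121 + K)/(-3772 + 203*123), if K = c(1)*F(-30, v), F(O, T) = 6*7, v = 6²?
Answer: 21163/21197 ≈ 0.99840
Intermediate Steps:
v = 36
F(O, T) = 42
K = 42 (K = 42/1 = 1*42 = 42)
(21121 + K)/(-3772 + 203*123) = (21121 + 42)/(-3772 + 203*123) = 21163/(-3772 + 24969) = 21163/21197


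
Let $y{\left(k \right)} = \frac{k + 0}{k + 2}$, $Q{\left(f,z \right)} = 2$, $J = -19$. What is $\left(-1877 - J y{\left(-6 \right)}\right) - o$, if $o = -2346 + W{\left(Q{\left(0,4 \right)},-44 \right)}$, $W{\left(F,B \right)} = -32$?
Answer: $\frac{1059}{2} \approx 529.5$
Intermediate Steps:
$y{\left(k \right)} = \frac{k}{2 + k}$
$o = -2378$ ($o = -2346 - 32 = -2378$)
$\left(-1877 - J y{\left(-6 \right)}\right) - o = \left(-1877 - - 19 \left(- \frac{6}{2 - 6}\right)\right) - -2378 = \left(-1877 - - 19 \left(- \frac{6}{-4}\right)\right) + 2378 = \left(-1877 - - 19 \left(\left(-6\right) \left(- \frac{1}{4}\right)\right)\right) + 2378 = \left(-1877 - \left(-19\right) \frac{3}{2}\right) + 2378 = \left(-1877 - - \frac{57}{2}\right) + 2378 = \left(-1877 + \frac{57}{2}\right) + 2378 = - \frac{3697}{2} + 2378 = \frac{1059}{2}$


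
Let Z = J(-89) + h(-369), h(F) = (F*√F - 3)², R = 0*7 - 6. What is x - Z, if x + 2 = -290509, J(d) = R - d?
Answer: 49952806 - 6642*I*√41 ≈ 4.9953e+7 - 42530.0*I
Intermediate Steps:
R = -6 (R = 0 - 6 = -6)
h(F) = (-3 + F^(3/2))² (h(F) = (F^(3/2) - 3)² = (-3 + F^(3/2))²)
J(d) = -6 - d
x = -290511 (x = -2 - 290509 = -290511)
Z = 83 + (-3 - 1107*I*√41)² (Z = (-6 - 1*(-89)) + (-3 + (-369)^(3/2))² = (-6 + 89) + (-3 - 1107*I*√41)² = 83 + (-3 - 1107*I*√41)² ≈ -5.0243e+7 + 42530.0*I)
x - Z = -290511 - (-50243317 + 6642*I*√41) = -290511 + (50243317 - 6642*I*√41) = 49952806 - 6642*I*√41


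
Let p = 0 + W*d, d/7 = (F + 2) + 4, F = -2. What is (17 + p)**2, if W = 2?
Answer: 5329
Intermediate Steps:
d = 28 (d = 7*((-2 + 2) + 4) = 7*(0 + 4) = 7*4 = 28)
p = 56 (p = 0 + 2*28 = 0 + 56 = 56)
(17 + p)**2 = (17 + 56)**2 = 73**2 = 5329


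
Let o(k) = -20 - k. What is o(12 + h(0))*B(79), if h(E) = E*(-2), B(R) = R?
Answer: -2528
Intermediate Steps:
h(E) = -2*E
o(12 + h(0))*B(79) = (-20 - (12 - 2*0))*79 = (-20 - (12 + 0))*79 = (-20 - 1*12)*79 = (-20 - 12)*79 = -32*79 = -2528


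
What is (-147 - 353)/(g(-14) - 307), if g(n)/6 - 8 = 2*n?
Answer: 500/427 ≈ 1.1710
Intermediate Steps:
g(n) = 48 + 12*n (g(n) = 48 + 6*(2*n) = 48 + 12*n)
(-147 - 353)/(g(-14) - 307) = (-147 - 353)/((48 + 12*(-14)) - 307) = -500/((48 - 168) - 307) = -500/(-120 - 307) = -500/(-427) = -500*(-1/427) = 500/427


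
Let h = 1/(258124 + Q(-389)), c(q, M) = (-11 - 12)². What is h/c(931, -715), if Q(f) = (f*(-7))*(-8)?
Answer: 1/125023860 ≈ 7.9985e-9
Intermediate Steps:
Q(f) = 56*f (Q(f) = -7*f*(-8) = 56*f)
c(q, M) = 529 (c(q, M) = (-23)² = 529)
h = 1/236340 (h = 1/(258124 + 56*(-389)) = 1/(258124 - 21784) = 1/236340 ≈ 4.2312e-6)
h/c(931, -715) = (1/236340)/529 = (1/236340)*(1/529) = 1/125023860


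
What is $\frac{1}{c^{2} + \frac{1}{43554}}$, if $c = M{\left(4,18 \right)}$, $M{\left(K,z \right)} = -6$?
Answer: $\frac{43554}{1567945} \approx 0.027778$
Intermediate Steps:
$c = -6$
$\frac{1}{c^{2} + \frac{1}{43554}} = \frac{1}{\left(-6\right)^{2} + \frac{1}{43554}} = \frac{1}{36 + \frac{1}{43554}} = \frac{1}{\frac{1567945}{43554}} = \frac{43554}{1567945}$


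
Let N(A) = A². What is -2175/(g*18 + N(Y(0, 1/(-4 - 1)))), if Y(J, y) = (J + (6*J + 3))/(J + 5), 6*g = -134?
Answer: 18125/3347 ≈ 5.4153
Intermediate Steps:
g = -67/3 (g = (⅙)*(-134) = -67/3 ≈ -22.333)
Y(J, y) = (3 + 7*J)/(5 + J) (Y(J, y) = (J + (3 + 6*J))/(5 + J) = (3 + 7*J)/(5 + J))
-2175/(g*18 + N(Y(0, 1/(-4 - 1)))) = -2175/(-67/3*18 + ((3 + 7*0)/(5 + 0))²) = -2175/(-402 + ((3 + 0)/5)²) = -2175/(-402 + ((⅕)*3)²) = -2175/(-402 + (⅗)²) = -2175/(-402 + 9/25) = -2175/(-10041/25) = -2175*(-25/10041) = 18125/3347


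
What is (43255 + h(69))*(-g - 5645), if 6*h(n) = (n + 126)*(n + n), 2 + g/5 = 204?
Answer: -317709700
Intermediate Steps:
g = 1010 (g = -10 + 5*204 = -10 + 1020 = 1010)
h(n) = n*(126 + n)/3 (h(n) = ((n + 126)*(n + n))/6 = ((126 + n)*(2*n))/6 = (2*n*(126 + n))/6 = n*(126 + n)/3)
(43255 + h(69))*(-g - 5645) = (43255 + (1/3)*69*(126 + 69))*(-1*1010 - 5645) = (43255 + (1/3)*69*195)*(-1010 - 5645) = (43255 + 4485)*(-6655) = 47740*(-6655) = -317709700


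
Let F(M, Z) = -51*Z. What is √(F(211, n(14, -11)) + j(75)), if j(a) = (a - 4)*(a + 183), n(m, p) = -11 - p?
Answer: √18318 ≈ 135.34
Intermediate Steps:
j(a) = (-4 + a)*(183 + a)
√(F(211, n(14, -11)) + j(75)) = √(-51*(-11 - 1*(-11)) + (-732 + 75² + 179*75)) = √(-51*(-11 + 11) + (-732 + 5625 + 13425)) = √(-51*0 + 18318) = √(0 + 18318) = √18318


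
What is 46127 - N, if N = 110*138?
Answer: 30947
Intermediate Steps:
N = 15180
46127 - N = 46127 - 1*15180 = 46127 - 15180 = 30947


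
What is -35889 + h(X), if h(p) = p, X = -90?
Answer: -35979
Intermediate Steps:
-35889 + h(X) = -35889 - 90 = -35979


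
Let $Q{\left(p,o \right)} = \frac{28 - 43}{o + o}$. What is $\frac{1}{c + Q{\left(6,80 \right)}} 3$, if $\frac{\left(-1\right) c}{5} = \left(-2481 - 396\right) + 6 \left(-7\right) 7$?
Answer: $\frac{32}{169119} \approx 0.00018922$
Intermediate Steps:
$c = 15855$ ($c = - 5 \left(\left(-2481 - 396\right) + 6 \left(-7\right) 7\right) = - 5 \left(-2877 - 294\right) = \left(-5\right) \left(-3171\right) = 15855$)
$Q{\left(p,o \right)} = - \frac{15}{2 o}$
$\frac{1}{c + Q{\left(6,80 \right)}} 3 = \frac{1}{15855 - \frac{15}{2 \cdot 80}} \cdot 3 = \frac{1}{15855 - \frac{3}{32}} \cdot 3 = \frac{1}{\frac{507357}{32}} \cdot 3 = \frac{32}{507357} \cdot 3 = \frac{32}{169119}$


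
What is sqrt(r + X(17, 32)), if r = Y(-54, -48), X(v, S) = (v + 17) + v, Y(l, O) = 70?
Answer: 11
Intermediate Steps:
X(v, S) = 17 + 2*v (X(v, S) = (17 + v) + v = 17 + 2*v)
r = 70
sqrt(r + X(17, 32)) = sqrt(70 + (17 + 2*17)) = sqrt(70 + (17 + 34)) = sqrt(70 + 51) = sqrt(121) = 11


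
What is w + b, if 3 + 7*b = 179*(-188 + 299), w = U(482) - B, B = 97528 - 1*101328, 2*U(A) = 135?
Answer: 13411/2 ≈ 6705.5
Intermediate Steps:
U(A) = 135/2 (U(A) = (½)*135 = 135/2)
B = -3800 (B = 97528 - 101328 = -3800)
w = 7735/2 (w = 135/2 - 1*(-3800) = 135/2 + 3800 = 7735/2 ≈ 3867.5)
b = 2838 (b = -3/7 + (179*(-188 + 299))/7 = -3/7 + (179*111)/7 = -3/7 + (⅐)*19869 = -3/7 + 19869/7 = 2838)
w + b = 7735/2 + 2838 = 13411/2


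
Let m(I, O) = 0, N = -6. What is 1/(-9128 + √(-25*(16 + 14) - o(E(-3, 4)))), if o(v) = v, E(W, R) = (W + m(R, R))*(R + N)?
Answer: -326/2975755 - 3*I*√21/41660570 ≈ -0.00010955 - 3.2999e-7*I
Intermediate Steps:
E(W, R) = W*(-6 + R) (E(W, R) = (W + 0)*(R - 6) = W*(-6 + R))
1/(-9128 + √(-25*(16 + 14) - o(E(-3, 4)))) = 1/(-9128 + √(-25*(16 + 14) - (-3)*(-6 + 4))) = 1/(-9128 + √(-25*30 - (-3)*(-2))) = 1/(-9128 + √(-750 - 1*6)) = 1/(-9128 + √(-750 - 6)) = 1/(-9128 + √(-756)) = 1/(-9128 + 6*I*√21)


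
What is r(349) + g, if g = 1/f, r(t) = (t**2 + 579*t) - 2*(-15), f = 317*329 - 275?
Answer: 33691638237/104018 ≈ 3.2390e+5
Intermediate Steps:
f = 104018 (f = 104293 - 275 = 104018)
r(t) = 30 + t**2 + 579*t (r(t) = (t**2 + 579*t) + 30 = 30 + t**2 + 579*t)
g = 1/104018 ≈ 9.6137e-6
r(349) + g = (30 + 349**2 + 579*349) + 1/104018 = (30 + 121801 + 202071) + 1/104018 = 323902 + 1/104018 = 33691638237/104018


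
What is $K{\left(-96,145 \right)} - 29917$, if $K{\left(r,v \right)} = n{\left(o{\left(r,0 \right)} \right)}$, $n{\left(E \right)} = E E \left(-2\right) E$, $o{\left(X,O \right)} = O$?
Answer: $-29917$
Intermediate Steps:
$n{\left(E \right)} = - 2 E^{3}$ ($n{\left(E \right)} = E \left(- 2 E\right) E = - 2 E^{2} E = - 2 E^{3}$)
$K{\left(r,v \right)} = 0$ ($K{\left(r,v \right)} = - 2 \cdot 0^{3} = \left(-2\right) 0 = 0$)
$K{\left(-96,145 \right)} - 29917 = 0 - 29917 = -29917$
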